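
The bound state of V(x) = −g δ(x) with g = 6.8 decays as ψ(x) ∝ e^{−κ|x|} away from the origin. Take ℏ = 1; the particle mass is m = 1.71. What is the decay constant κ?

κ = 11.6

Integrate −(ℏ²/2m)ψ'' − gδ(x)ψ = Eψ from −ε to +ε: the ψ'' term gives ψ'(0⁺) − ψ'(0⁻) and the δ term gives −(2mg/ℏ²)ψ(0).
With ψ ∝ e^{−κ|x|} this yields −2κ = −2mg/ℏ², so κ = mg/ℏ² = 11.63.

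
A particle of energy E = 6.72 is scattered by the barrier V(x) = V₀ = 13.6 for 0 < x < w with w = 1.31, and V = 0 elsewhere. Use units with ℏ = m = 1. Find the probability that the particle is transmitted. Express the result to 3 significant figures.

Since E < V₀ the interior solution is evanescent with decay constant κ = √(2m(V₀ − E))/ℏ = 3.709.
κw = 4.859, sinh(κw) = 64.47.
Matching ψ, ψ′ at both faces gives T = [1 + V₀² sinh²(κw) / (4E(V₀ − E))]⁻¹ = 1/4158 = 0.000241.

T = 0.000241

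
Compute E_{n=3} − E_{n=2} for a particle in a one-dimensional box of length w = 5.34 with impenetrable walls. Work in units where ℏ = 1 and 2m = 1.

ΔE = 1.73

E_n = n²π²ℏ²/(2mw²), so ΔE = (3² − 2²) π²ℏ²/(2mw²).
ΔE = 5 × π² / (2 × 0.5 × 5.34²) = 1.731.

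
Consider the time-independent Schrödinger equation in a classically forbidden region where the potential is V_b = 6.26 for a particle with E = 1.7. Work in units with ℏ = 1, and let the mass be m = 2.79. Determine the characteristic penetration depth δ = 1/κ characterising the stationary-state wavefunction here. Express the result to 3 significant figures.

Since E < V_b the TISE in this region is ψ'' = κ²ψ with κ = √(2m(V_b − E))/ℏ.
κ = √(2 × 2.79 × 4.56) = 5.044. The penetration depth is δ = 1/κ = 0.198.

δ = 0.198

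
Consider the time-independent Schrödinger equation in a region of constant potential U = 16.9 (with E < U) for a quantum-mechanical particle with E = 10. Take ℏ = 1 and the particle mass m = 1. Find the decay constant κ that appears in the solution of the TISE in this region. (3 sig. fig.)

κ = 3.71

Since E < U the TISE in this region is ψ'' = κ²ψ with κ = √(2m(U − E))/ℏ.
κ = √(2 × 1 × 6.9) = 3.715.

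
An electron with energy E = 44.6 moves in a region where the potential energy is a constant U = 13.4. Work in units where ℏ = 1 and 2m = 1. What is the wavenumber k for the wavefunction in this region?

k = 5.59

With E > U the solution is oscillatory, ψ ∝ e^{±ikx} with k = √(2m(E − U))/ℏ.
k = √(2 × 0.5 × 31.2) = 5.586.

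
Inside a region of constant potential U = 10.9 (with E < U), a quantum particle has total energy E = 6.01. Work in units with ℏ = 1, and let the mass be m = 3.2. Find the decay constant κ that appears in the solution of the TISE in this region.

κ = 5.59

Since E < U the TISE in this region is ψ'' = κ²ψ with κ = √(2m(U − E))/ℏ.
κ = √(2 × 3.2 × 4.89) = 5.594.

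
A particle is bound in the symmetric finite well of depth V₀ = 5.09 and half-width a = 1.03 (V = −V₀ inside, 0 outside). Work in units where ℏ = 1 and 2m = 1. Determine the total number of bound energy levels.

N = 2

The dimensionless depth is z₀ = a√(2mV₀)/ℏ = 1.03 × √(5.090) = 2.324.
The even/odd transcendental equations gain one root per π/2 in z₀, giving N = 1 + ⌊2z₀/π⌋ = 1 + ⌊1.479⌋ = 2.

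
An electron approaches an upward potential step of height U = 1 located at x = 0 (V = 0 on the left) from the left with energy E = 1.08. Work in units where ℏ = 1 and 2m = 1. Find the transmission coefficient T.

T = 0.673

On each side the TISE gives plane waves with k = √(2m(E − V))/ℏ: k₁ = √(2·½·1.08) = 1.039, k₂ = √(2·½·0.08) = 0.2828.
Continuity of ψ and ψ′ at the step yields the reflection amplitude r = (k₁ − k₂)/(k₁ + k₂) = 0.5721; thus R = |r|² = 0.3273, T = 0.6727.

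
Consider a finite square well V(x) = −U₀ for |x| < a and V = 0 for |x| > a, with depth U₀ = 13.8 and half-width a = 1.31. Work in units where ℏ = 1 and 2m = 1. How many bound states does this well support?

N = 4

Define the well-strength parameter z₀ = (a/ℏ)√(2mU₀) = 1.31 × √(2·0.5·13.8) = 4.866.
The even/odd transcendental equations gain one root per π/2 in z₀, giving N = 1 + ⌊2z₀/π⌋ = 1 + ⌊3.098⌋ = 4.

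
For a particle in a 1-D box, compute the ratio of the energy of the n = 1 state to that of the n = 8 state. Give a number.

E_n = n²π²ℏ²/(2mL²) so the ratio is n₂²/n₁² = 1/64 = 0.015625.

0.015625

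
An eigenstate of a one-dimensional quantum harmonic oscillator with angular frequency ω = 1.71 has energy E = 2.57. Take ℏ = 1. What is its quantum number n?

E_n = ℏω(n + ½) ⇒ n = E/(ℏω) − ½ = 2.57/1.71 − 0.5 = 1.003 → n = 1.

n = 1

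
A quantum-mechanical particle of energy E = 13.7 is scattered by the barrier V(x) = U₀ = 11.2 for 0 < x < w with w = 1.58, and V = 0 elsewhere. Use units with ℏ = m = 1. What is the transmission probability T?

E > U₀: inside the barrier k₂ = √(2m(E − U₀))/ℏ = 2.236, k₂w = 3.533.
T = [1 + U₀² sin²(k₂w) / (4E(E − U₀))]⁻¹ = 1/1.133 = 0.882.

T = 0.882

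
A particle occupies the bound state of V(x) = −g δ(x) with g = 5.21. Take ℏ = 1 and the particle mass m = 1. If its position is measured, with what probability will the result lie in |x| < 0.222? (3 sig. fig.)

The normalised bound state is ψ = √κ e^{−κ|x|} with κ = mg/ℏ² = 5.210.
P(|x| < d) = ∫_{−d}^{d} κ e^{−2κ|x|} dx = 1 − e^{−2κd} = 1 − e^{−2.313} = 0.9011.

P = 0.901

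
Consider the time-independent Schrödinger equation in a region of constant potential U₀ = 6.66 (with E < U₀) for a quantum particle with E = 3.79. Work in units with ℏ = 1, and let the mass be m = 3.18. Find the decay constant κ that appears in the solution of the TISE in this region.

Since E < U₀ the TISE in this region is ψ'' = κ²ψ with κ = √(2m(U₀ − E))/ℏ.
κ = √(2 × 3.18 × 2.87) = 4.272.

κ = 4.27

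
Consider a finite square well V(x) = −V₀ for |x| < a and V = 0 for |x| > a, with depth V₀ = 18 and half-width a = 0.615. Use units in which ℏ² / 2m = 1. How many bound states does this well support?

Define the well-strength parameter z₀ = (a/ℏ)√(2mV₀) = 0.615 × √(2·0.5·18) = 2.609.
A new bound state (alternating even/odd) appears each time z₀ passes a multiple of π/2, so N = ⌊2z₀/π⌋ + 1 = ⌊1.661⌋ + 1 = 2.

N = 2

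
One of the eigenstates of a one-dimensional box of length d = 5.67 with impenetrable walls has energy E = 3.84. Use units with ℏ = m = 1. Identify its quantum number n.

n = 5

For an infinite well E_n = n²π²ℏ²/(2md²), so n = (d/πℏ)√(2mE).
n = (5.67/π) × √(2 × 1 × 3.84) = 5.002 → n = 5.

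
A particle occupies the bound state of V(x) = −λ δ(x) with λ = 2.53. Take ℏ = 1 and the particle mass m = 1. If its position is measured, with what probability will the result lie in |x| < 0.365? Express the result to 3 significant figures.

The normalised bound state is ψ = √κ e^{−κ|x|} with κ = mλ/ℏ² = 2.530.
P(|x| < d) = ∫_{−d}^{d} κ e^{−2κ|x|} dx = 1 − e^{−2κd} = 1 − e^{−1.847} = 0.8423.

P = 0.842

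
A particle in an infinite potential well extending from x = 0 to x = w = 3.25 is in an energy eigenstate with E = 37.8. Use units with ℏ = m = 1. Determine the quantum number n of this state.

n = 9

For an infinite well E_n = n²π²ℏ²/(2mw²), so n = (w/πℏ)√(2mE).
n = (3.25/π) × √(2 × 1 × 37.8) = 8.995 → n = 9.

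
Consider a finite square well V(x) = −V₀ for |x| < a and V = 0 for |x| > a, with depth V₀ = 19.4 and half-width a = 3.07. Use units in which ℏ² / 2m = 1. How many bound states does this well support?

N = 9

Define the well-strength parameter z₀ = (a/ℏ)√(2mV₀) = 3.07 × √(2·0.5·19.4) = 13.52.
A new bound state (alternating even/odd) appears each time z₀ passes a multiple of π/2, so N = ⌊2z₀/π⌋ + 1 = ⌊8.608⌋ + 1 = 9.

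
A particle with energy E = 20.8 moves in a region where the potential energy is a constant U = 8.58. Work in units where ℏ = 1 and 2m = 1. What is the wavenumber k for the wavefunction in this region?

k = 3.50

With E > U the solution is oscillatory, ψ ∝ e^{±ikx} with k = √(2m(E − U))/ℏ.
k = √(2 × 0.5 × 12.22) = 3.496.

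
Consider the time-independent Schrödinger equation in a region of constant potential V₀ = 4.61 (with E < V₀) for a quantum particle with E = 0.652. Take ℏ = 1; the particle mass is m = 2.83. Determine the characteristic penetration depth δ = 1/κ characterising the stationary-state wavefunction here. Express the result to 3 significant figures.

Since E < V₀ the TISE in this region is ψ'' = κ²ψ with κ = √(2m(V₀ − E))/ℏ.
κ = √(2 × 2.83 × 3.958) = 4.733. The penetration depth is δ = 1/κ = 0.211.

δ = 0.211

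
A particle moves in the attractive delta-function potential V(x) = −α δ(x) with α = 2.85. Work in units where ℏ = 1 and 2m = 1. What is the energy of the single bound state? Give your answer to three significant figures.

E = -2.03

For x ≠ 0 the bound state is ψ ∝ e^{−κ|x|}; integrating the TISE across the delta gives the cusp condition 2κ = 2mα/ℏ², so κ = 1.425.
Then E = −ℏ²κ²/(2m) = −mα²/(2ℏ²) = -2.031.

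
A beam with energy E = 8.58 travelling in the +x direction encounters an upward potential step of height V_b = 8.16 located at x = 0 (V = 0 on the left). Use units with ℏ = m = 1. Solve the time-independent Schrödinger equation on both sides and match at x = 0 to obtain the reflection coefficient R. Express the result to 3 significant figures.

R = 0.407

The wavenumbers are k₁ = √(2mE)/ℏ = 4.142 on the left and k₂ = √(2m(E − V_b))/ℏ = 0.9165 on the right.
Matching ψ and ψ′ at x = 0 gives r = (k₁ − k₂)/(k₁ + k₂), so R = r² = 0.4066 and T = 1 − R = 0.5934.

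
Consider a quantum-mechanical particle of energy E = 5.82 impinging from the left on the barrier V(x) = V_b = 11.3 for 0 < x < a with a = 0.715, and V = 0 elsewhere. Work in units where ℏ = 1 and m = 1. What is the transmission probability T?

T = 0.0345

E < V_b: inside the barrier ψ ∝ e^{±κx} with κ = √(2m(V_b − E))/ℏ = 3.311.
κa = 2.367, sinh(κa) = 5.286.
The exact tunnelling result is T⁻¹ = 1 + V_b² sinh²(κa) / [4E(V_b − E)] = 28.97, so T = 0.0345.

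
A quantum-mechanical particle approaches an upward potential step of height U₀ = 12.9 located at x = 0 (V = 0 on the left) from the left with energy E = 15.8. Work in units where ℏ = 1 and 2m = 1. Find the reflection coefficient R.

R = 0.160

On each side the TISE gives plane waves with k = √(2m(E − V))/ℏ: k₁ = √(2·½·15.8) = 3.975, k₂ = √(2·½·2.9) = 1.703.
Matching ψ and ψ′ at x = 0 gives r = (k₁ − k₂)/(k₁ + k₂), so R = r² = 0.1601 and T = 1 − R = 0.8399.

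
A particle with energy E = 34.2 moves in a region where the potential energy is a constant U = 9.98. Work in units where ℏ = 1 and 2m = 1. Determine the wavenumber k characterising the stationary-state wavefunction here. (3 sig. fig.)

With E > U the solution is oscillatory, ψ ∝ e^{±ikx} with k = √(2m(E − U))/ℏ.
k = √(2 × 0.5 × 24.22) = 4.921.

k = 4.92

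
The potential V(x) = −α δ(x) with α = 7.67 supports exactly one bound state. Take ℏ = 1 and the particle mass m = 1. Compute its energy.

E = -29.4

The bound state is ψ(x) = √κ e^{−κ|x|}. The derivative jump ψ'(0⁺) − ψ'(0⁻) = −(2mα/ℏ²)ψ(0) fixes κ = mα/ℏ² = 7.670.
Then E = −ℏ²κ²/(2m) = −mα²/(2ℏ²) = -29.41.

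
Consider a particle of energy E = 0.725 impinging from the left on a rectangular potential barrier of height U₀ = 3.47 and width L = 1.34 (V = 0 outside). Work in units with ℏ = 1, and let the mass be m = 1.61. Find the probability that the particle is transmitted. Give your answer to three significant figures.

Since E < U₀ the interior solution is evanescent with decay constant κ = √(2m(U₀ − E))/ℏ = 2.973.
κL = 3.984, sinh(κL) = 26.85.
The exact tunnelling result is T⁻¹ = 1 + U₀² sinh²(κL) / [4E(U₀ − E)] = 1092, so T = 0.000916.

T = 0.000916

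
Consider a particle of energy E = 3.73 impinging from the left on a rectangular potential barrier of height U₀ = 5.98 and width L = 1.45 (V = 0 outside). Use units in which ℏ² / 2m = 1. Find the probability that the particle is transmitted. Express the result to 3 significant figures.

Since E < U₀ the interior solution is evanescent with decay constant κ = √(2m(U₀ − E))/ℏ = 1.500.
κL = 2.175, sinh(κL) = 4.344.
Matching ψ, ψ′ at both faces gives T = [1 + U₀² sinh²(κL) / (4E(U₀ − E))]⁻¹ = 1/21.10 = 0.0474.

T = 0.0474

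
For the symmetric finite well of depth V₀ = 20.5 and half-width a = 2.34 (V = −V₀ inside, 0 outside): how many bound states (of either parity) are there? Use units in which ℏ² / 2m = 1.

The dimensionless depth is z₀ = a√(2mV₀)/ℏ = 2.34 × √(20.50) = 10.59.
The even/odd transcendental equations gain one root per π/2 in z₀, giving N = 1 + ⌊2z₀/π⌋ = 1 + ⌊6.745⌋ = 7.

N = 7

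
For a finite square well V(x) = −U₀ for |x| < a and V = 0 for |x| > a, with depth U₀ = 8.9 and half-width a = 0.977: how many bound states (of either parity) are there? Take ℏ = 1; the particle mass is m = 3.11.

N = 5

Define the well-strength parameter z₀ = (a/ℏ)√(2mU₀) = 0.977 × √(2·3.11·8.9) = 7.269.
The even/odd transcendental equations gain one root per π/2 in z₀, giving N = 1 + ⌊2z₀/π⌋ = 1 + ⌊4.628⌋ = 5.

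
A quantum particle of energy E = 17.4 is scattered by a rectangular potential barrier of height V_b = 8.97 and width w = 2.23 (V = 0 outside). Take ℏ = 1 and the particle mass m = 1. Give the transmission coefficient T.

T = 0.990

Above the barrier the interior wavenumber is k₂ = √(2m(E − V_b))/ℏ = 4.106, giving phase k₂w = 9.157.
T = [1 + V_b² sin²(k₂w) / (4E(E − V_b))]⁻¹ = 1/1.010 = 0.990.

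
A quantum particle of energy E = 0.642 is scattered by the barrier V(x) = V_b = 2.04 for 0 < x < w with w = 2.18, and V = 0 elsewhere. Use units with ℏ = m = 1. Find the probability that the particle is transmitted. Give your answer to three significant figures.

Since E < V_b the interior solution is evanescent with decay constant κ = √(2m(V_b − E))/ℏ = 1.672.
κw = 3.645, sinh(κw) = 19.13.
The exact tunnelling result is T⁻¹ = 1 + V_b² sinh²(κw) / [4E(V_b − E)] = 425.3, so T = 0.00235.

T = 0.00235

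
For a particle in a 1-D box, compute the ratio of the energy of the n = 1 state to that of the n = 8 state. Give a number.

0.015625

E_n = n²π²ℏ²/(2mL²) so the ratio is n₂²/n₁² = 1/64 = 0.015625.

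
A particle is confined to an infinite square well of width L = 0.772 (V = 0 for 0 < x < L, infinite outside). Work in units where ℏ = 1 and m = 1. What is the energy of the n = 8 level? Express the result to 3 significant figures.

E = 530

Requiring ψ(0) = ψ(L) = 0 quantises k = nπ/L, hence E_n = ℏ²k²/2m = n²π²ℏ²/(2mL²).
E_8 = 8² × π² / (2 × 1 × 0.772²) = 529.9.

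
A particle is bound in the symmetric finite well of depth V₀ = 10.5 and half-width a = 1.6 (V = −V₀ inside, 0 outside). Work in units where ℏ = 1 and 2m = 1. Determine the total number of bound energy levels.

The dimensionless depth is z₀ = a√(2mV₀)/ℏ = 1.6 × √(10.50) = 5.185.
A new bound state (alternating even/odd) appears each time z₀ passes a multiple of π/2, so N = ⌊2z₀/π⌋ + 1 = ⌊3.301⌋ + 1 = 4.

N = 4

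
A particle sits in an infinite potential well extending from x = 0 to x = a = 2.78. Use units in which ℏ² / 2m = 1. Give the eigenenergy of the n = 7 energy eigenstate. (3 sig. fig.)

Requiring ψ(0) = ψ(a) = 0 quantises k = nπ/a, hence E_n = ℏ²k²/2m = n²π²ℏ²/(2ma²).
E_7 = 7² × π² / (2 × 0.5 × 2.78²) = 62.58.

E = 62.6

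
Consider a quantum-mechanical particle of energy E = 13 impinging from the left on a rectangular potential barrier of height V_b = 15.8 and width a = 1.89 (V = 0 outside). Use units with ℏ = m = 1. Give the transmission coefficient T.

E < V_b: inside the barrier ψ ∝ e^{±κx} with κ = √(2m(V_b − E))/ℏ = 2.366.
κa = 4.473, sinh(κa) = 43.78.
Matching ψ, ψ′ at both faces gives T = [1 + V_b² sinh²(κa) / (4E(V_b − E))]⁻¹ = 1/3288 = 0.000304.

T = 0.000304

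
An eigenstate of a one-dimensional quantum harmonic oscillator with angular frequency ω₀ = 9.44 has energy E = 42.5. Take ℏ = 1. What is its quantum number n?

n = 4

E_n = ℏω₀(n + ½) ⇒ n = E/(ℏω₀) − ½ = 42.5/9.44 − 0.5 = 4.002 → n = 4.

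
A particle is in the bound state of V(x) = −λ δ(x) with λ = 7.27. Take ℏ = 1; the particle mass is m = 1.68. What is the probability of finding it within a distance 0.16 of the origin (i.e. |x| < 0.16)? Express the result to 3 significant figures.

The normalised bound state is ψ = √κ e^{−κ|x|} with κ = mλ/ℏ² = 12.21.
P(|x| < d) = ∫_{−d}^{d} κ e^{−2κ|x|} dx = 1 − e^{−2κd} = 1 − e^{−3.908} = 0.9799.

P = 0.980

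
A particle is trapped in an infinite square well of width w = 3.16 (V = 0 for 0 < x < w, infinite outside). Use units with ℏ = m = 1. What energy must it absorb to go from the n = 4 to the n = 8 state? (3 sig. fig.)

E_n = n²π²ℏ²/(2mw²), so ΔE = (8² − 4²) π²ℏ²/(2mw²).
ΔE = 48 × π² / (2 × 1 × 3.16²) = 23.72.

ΔE = 23.7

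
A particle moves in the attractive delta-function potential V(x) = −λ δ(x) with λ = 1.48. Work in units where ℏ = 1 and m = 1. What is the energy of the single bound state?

E = -1.10

The bound state is ψ(x) = √κ e^{−κ|x|}. The derivative jump ψ'(0⁺) − ψ'(0⁻) = −(2mλ/ℏ²)ψ(0) fixes κ = mλ/ℏ² = 1.480.
Then E = −ℏ²κ²/(2m) = −mλ²/(2ℏ²) = -1.095.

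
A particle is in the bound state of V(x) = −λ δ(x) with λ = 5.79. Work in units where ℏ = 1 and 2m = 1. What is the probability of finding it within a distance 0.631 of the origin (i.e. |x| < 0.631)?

P = 0.974

The normalised bound state is ψ = √κ e^{−κ|x|} with κ = mλ/ℏ² = 2.895.
P(|x| < d) = ∫_{−d}^{d} κ e^{−2κ|x|} dx = 1 − e^{−2κd} = 1 − e^{−3.653} = 0.9741.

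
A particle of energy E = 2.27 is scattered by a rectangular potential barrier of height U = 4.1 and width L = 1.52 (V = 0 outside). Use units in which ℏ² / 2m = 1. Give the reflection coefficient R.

R = 0.937

E < U: inside the barrier ψ ∝ e^{±κx} with κ = √(2m(U − E))/ℏ = 1.353.
κL = 2.056, sinh(κL) = 3.844.
Matching ψ, ψ′ at both faces gives T = [1 + U² sinh²(κL) / (4E(U − E))]⁻¹ = 1/15.95 = 0.0627.
R = 1 − T = 0.937.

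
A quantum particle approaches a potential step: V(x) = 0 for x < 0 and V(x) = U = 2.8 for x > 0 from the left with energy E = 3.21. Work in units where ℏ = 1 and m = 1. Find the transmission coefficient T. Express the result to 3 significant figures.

On each side the TISE gives plane waves with k = √(2m(E − V))/ℏ: k₁ = √(2·1·3.21) = 2.534, k₂ = √(2·1·0.41) = 0.9055.
Continuity of ψ and ψ′ at the step yields the reflection amplitude r = (k₁ − k₂)/(k₁ + k₂) = 0.4734; thus R = |r|² = 0.2241, T = 0.7759.

T = 0.776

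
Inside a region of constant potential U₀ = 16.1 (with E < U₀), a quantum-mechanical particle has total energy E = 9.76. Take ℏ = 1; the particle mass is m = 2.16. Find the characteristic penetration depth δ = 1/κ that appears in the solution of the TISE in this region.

Since E < U₀ the TISE in this region is ψ'' = κ²ψ with κ = √(2m(U₀ − E))/ℏ.
κ = √(2 × 2.16 × 6.34) = 5.233. The penetration depth is δ = 1/κ = 0.191.

δ = 0.191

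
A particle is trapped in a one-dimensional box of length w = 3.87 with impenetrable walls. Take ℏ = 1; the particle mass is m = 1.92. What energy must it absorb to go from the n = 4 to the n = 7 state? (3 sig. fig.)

ΔE = 5.66

E_n = n²π²ℏ²/(2mw²), so ΔE = (7² − 4²) π²ℏ²/(2mw²).
ΔE = 33 × π² / (2 × 1.92 × 3.87²) = 5.663.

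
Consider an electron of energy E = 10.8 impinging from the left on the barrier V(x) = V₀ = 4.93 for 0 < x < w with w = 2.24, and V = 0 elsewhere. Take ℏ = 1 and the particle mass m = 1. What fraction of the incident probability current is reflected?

R = 0.0849

Above the barrier the interior wavenumber is k₂ = √(2m(E − V₀))/ℏ = 3.426, giving phase k₂w = 7.675.
T = [1 + V₀² sin²(k₂w) / (4E(E − V₀))]⁻¹ = 1/1.093 = 0.915.
R = 1 − T = 0.0849.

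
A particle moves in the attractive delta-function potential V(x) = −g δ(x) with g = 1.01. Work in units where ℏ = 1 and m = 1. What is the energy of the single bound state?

For x ≠ 0 the bound state is ψ ∝ e^{−κ|x|}; integrating the TISE across the delta gives the cusp condition 2κ = 2mg/ℏ², so κ = 1.010.
Then E = −ℏ²κ²/(2m) = −mg²/(2ℏ²) = -0.5101.

E = -0.510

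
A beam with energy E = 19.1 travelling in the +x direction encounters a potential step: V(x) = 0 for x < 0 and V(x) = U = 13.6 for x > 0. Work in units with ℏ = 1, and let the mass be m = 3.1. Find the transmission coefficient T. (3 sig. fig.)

T = 0.909

On each side the TISE gives plane waves with k = √(2m(E − V))/ℏ: k₁ = √(2·3.1·19.1) = 10.88, k₂ = √(2·3.1·5.5) = 5.840.
Continuity of ψ and ψ′ at the step yields the reflection amplitude r = (k₁ − k₂)/(k₁ + k₂) = 0.3016; thus R = |r|² = 0.09094, T = 0.9091.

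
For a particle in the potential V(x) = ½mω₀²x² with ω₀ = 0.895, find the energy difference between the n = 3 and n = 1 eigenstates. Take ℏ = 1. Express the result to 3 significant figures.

ΔE = 1.79

E_n = ℏω₀(n + ½), so ΔE = (3 − 1) ℏω₀ = 2 × 0.895 = 1.790.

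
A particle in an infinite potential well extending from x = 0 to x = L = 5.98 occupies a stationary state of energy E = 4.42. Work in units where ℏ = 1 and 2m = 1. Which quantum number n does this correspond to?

n = 4

From E_n = n²π²ℏ²/(2mL²) invert to n = √(2mL²E)/(πℏ).
n = (5.98/π) × √(2 × 0.5 × 4.42) = 4.002 → n = 4.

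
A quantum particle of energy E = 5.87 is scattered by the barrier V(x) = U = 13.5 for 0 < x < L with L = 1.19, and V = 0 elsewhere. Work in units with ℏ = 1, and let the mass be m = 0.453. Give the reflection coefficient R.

E < U: inside the barrier ψ ∝ e^{±κx} with κ = √(2m(U − E))/ℏ = 2.629.
κL = 3.129, sinh(κL) = 11.40.
The exact tunnelling result is T⁻¹ = 1 + U² sinh²(κL) / [4E(U − E)] = 133.2, so T = 0.00751.
R = 1 − T = 0.992.

R = 0.992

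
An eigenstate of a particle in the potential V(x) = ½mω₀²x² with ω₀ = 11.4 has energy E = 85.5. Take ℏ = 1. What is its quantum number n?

Invert E_n = (n + ½)ℏω₀: n = E/ℏω₀ − ½ = 7.000, so n = 7.

n = 7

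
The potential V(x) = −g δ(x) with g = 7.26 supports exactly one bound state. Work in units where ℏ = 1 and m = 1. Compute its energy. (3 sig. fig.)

For x ≠ 0 the bound state is ψ ∝ e^{−κ|x|}; integrating the TISE across the delta gives the cusp condition 2κ = 2mg/ℏ², so κ = 7.260.
Then E = −ℏ²κ²/(2m) = −mg²/(2ℏ²) = -26.35.

E = -26.4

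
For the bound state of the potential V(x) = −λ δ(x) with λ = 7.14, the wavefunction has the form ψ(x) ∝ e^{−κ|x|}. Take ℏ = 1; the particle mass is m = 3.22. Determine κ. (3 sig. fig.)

κ = 23.0

Integrate −(ℏ²/2m)ψ'' − λδ(x)ψ = Eψ from −ε to +ε: the ψ'' term gives ψ'(0⁺) − ψ'(0⁻) and the δ term gives −(2mλ/ℏ²)ψ(0).
With ψ ∝ e^{−κ|x|} this yields −2κ = −2mλ/ℏ², so κ = mλ/ℏ² = 22.99.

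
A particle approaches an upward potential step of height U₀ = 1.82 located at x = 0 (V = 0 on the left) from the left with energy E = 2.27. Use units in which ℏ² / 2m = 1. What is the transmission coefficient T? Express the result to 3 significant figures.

On each side the TISE gives plane waves with k = √(2m(E − V))/ℏ: k₁ = √(2·½·2.27) = 1.507, k₂ = √(2·½·0.45) = 0.6708.
Matching ψ and ψ′ at x = 0 gives r = (k₁ − k₂)/(k₁ + k₂), so R = r² = 0.1473 and T = 1 − R = 0.8527.

T = 0.853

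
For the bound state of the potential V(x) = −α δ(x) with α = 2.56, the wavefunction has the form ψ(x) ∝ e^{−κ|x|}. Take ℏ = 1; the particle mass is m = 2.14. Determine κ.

κ = 5.48

Integrating the TISE across x = 0 gives the cusp condition ψ'(0⁺) − ψ'(0⁻) = −(2mα/ℏ²)ψ(0).
With ψ ∝ e^{−κ|x|} this yields −2κ = −2mα/ℏ², so κ = mα/ℏ² = 5.478.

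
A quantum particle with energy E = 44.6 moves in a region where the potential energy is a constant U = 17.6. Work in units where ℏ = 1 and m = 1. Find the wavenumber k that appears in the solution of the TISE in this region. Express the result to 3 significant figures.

With E > U the solution is oscillatory, ψ ∝ e^{±ikx} with k = √(2m(E − U))/ℏ.
k = √(2 × 1 × 27) = 7.348.

k = 7.35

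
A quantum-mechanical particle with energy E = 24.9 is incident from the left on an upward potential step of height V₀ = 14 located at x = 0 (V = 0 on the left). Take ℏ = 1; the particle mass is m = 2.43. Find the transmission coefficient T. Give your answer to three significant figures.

T = 0.959

The wavenumbers are k₁ = √(2mE)/ℏ = 11.00 on the left and k₂ = √(2m(E − V₀))/ℏ = 7.278 on the right.
Matching ψ and ψ′ at x = 0 gives r = (k₁ − k₂)/(k₁ + k₂), so R = r² = 0.04147 and T = 1 − R = 0.9585.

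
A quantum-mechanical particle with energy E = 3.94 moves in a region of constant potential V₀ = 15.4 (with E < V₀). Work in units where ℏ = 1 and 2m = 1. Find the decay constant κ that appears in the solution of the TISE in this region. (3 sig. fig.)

Since E < V₀ the TISE in this region is ψ'' = κ²ψ with κ = √(2m(V₀ − E))/ℏ.
κ = √(2 × 0.5 × 11.46) = 3.385.

κ = 3.39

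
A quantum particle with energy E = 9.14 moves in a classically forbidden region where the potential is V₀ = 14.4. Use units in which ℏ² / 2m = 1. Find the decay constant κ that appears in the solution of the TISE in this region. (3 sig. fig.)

κ = 2.29

Since E < V₀ the TISE in this region is ψ'' = κ²ψ with κ = √(2m(V₀ − E))/ℏ.
κ = √(2 × 0.5 × 5.26) = 2.293.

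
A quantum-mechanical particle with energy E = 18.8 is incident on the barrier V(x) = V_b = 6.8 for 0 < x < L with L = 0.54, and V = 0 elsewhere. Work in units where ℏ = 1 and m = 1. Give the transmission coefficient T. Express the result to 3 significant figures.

Above the barrier the interior wavenumber is k₂ = √(2m(E − V_b))/ℏ = 4.899, giving phase k₂L = 2.645.
Matching at both interfaces gives T⁻¹ = 1 + V_b² sin²(k₂L) / [4E(E − V_b)] = 1.012, hence T = 0.989.

T = 0.989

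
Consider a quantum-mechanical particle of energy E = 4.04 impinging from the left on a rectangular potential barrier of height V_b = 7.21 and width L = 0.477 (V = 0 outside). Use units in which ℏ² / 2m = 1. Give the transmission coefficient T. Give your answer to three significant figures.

Since E < V_b the interior solution is evanescent with decay constant κ = √(2m(V_b − E))/ℏ = 1.780.
κL = 0.8493, sinh(κL) = 0.9551.
The exact tunnelling result is T⁻¹ = 1 + V_b² sinh²(κL) / [4E(V_b − E)] = 1.926, so T = 0.519.

T = 0.519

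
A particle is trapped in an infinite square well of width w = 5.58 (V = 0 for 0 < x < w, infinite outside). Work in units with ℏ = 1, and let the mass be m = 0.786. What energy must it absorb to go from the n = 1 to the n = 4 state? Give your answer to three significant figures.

E_n = n²π²ℏ²/(2mw²), so ΔE = (4² − 1²) π²ℏ²/(2mw²).
ΔE = 15 × π² / (2 × 0.786 × 5.58²) = 3.025.

ΔE = 3.02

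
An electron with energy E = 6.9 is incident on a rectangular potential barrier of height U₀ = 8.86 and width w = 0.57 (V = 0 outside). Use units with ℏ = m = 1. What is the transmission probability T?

Since E < U₀ the interior solution is evanescent with decay constant κ = √(2m(U₀ − E))/ℏ = 1.980.
κw = 1.129, sinh(κw) = 1.384.
The exact tunnelling result is T⁻¹ = 1 + U₀² sinh²(κw) / [4E(U₀ − E)] = 3.779, so T = 0.265.

T = 0.265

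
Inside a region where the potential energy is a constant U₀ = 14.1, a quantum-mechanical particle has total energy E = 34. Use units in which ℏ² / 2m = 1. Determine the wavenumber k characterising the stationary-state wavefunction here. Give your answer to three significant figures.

k = 4.46

With E > U₀ the solution is oscillatory, ψ ∝ e^{±ikx} with k = √(2m(E − U₀))/ℏ.
k = √(2 × 0.5 × 19.9) = 4.461.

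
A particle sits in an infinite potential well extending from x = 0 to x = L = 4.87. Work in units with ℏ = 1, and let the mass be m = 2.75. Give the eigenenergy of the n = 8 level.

E = 4.84

Requiring ψ(0) = ψ(L) = 0 quantises k = nπ/L, hence E_n = ℏ²k²/2m = n²π²ℏ²/(2mL²).
E_8 = 8² × π² / (2 × 2.75 × 4.87²) = 4.842.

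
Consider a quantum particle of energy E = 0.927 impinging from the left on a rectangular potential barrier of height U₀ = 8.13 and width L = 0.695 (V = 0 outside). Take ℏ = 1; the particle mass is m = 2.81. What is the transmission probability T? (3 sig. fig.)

E < U₀: inside the barrier ψ ∝ e^{±κx} with κ = √(2m(U₀ − E))/ℏ = 6.362.
κL = 4.422, sinh(κL) = 41.62.
Matching ψ, ψ′ at both faces gives T = [1 + U₀² sinh²(κL) / (4E(U₀ − E))]⁻¹ = 1/4288 = 0.000233.

T = 0.000233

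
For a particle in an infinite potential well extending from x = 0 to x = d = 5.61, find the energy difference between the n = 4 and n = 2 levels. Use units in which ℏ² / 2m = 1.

E_n = n²π²ℏ²/(2md²), so ΔE = (4² − 2²) π²ℏ²/(2md²).
ΔE = 12 × π² / (2 × 0.5 × 5.61²) = 3.763.

ΔE = 3.76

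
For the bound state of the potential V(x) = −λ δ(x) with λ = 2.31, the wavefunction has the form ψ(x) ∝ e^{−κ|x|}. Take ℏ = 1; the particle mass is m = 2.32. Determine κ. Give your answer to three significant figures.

κ = 5.36

Integrating the TISE across x = 0 gives the cusp condition ψ'(0⁺) − ψ'(0⁻) = −(2mλ/ℏ²)ψ(0).
With ψ ∝ e^{−κ|x|} this yields −2κ = −2mλ/ℏ², so κ = mλ/ℏ² = 5.359.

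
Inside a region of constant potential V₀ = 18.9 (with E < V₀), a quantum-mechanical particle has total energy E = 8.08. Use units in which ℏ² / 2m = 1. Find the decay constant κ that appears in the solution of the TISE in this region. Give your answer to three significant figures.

Since E < V₀ the TISE in this region is ψ'' = κ²ψ with κ = √(2m(V₀ − E))/ℏ.
κ = √(2 × 0.5 × 10.82) = 3.289.

κ = 3.29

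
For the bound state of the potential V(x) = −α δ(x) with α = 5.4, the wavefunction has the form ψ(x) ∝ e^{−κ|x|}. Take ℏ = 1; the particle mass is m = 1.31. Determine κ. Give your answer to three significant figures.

κ = 7.07

Integrating the TISE across x = 0 gives the cusp condition ψ'(0⁺) − ψ'(0⁻) = −(2mα/ℏ²)ψ(0).
With ψ ∝ e^{−κ|x|} this yields −2κ = −2mα/ℏ², so κ = mα/ℏ² = 7.074.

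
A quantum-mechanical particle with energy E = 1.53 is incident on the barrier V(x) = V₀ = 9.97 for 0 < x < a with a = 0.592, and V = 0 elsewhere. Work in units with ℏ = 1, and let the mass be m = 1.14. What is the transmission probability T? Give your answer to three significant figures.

Since E < V₀ the interior solution is evanescent with decay constant κ = √(2m(V₀ − E))/ℏ = 4.387.
κa = 2.597, sinh(κa) = 6.674.
The exact tunnelling result is T⁻¹ = 1 + V₀² sinh²(κa) / [4E(V₀ − E)] = 86.72, so T = 0.0115.

T = 0.0115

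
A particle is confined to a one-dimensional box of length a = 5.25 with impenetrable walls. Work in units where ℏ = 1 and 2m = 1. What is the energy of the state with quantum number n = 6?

The infinite-well eigenfunctions ψ_n = √(2/a) sin(nπx/a) vanish at both walls, giving E_n = n²π²ℏ²/(2ma²).
E_6 = 6² × π² / (2 × 0.5 × 5.25²) = 12.89.

E = 12.9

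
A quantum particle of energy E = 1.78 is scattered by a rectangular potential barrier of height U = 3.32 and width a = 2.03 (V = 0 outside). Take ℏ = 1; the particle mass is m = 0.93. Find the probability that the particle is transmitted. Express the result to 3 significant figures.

E < U: inside the barrier ψ ∝ e^{±κx} with κ = √(2m(U − E))/ℏ = 1.692.
κa = 3.436, sinh(κa) = 15.51.
The exact tunnelling result is T⁻¹ = 1 + U² sinh²(κa) / [4E(U − E)] = 242.8, so T = 0.00412.

T = 0.00412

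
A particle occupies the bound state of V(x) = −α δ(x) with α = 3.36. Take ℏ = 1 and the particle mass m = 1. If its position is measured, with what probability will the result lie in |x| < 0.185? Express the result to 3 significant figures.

The normalised bound state is ψ = √κ e^{−κ|x|} with κ = mα/ℏ² = 3.360.
P(|x| < d) = ∫_{−d}^{d} κ e^{−2κ|x|} dx = 1 − e^{−2κd} = 1 − e^{−1.243} = 0.7115.

P = 0.712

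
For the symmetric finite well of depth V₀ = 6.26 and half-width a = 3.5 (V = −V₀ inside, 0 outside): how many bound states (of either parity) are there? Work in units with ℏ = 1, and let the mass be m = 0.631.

The dimensionless depth is z₀ = a√(2mV₀)/ℏ = 3.5 × √(7.900) = 9.838.
The even/odd transcendental equations gain one root per π/2 in z₀, giving N = 1 + ⌊2z₀/π⌋ = 1 + ⌊6.263⌋ = 7.

N = 7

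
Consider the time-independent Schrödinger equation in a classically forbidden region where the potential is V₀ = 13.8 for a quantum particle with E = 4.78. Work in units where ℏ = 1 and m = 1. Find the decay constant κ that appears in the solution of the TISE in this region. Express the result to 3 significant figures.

Since E < V₀ the TISE in this region is ψ'' = κ²ψ with κ = √(2m(V₀ − E))/ℏ.
κ = √(2 × 1 × 9.02) = 4.247.

κ = 4.25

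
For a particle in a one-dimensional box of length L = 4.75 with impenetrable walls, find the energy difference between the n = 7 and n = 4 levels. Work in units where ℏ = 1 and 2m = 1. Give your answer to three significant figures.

E_n = n²π²ℏ²/(2mL²), so ΔE = (7² − 4²) π²ℏ²/(2mL²).
ΔE = 33 × π² / (2 × 0.5 × 4.75²) = 14.44.

ΔE = 14.4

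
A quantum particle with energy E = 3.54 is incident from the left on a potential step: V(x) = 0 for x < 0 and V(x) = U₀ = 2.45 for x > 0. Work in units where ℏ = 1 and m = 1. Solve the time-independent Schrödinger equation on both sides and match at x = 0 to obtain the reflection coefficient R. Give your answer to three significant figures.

On each side the TISE gives plane waves with k = √(2m(E − V))/ℏ: k₁ = √(2·1·3.54) = 2.661, k₂ = √(2·1·1.09) = 1.476.
Matching ψ and ψ′ at x = 0 gives r = (k₁ − k₂)/(k₁ + k₂), so R = r² = 0.08194 and T = 1 − R = 0.9181.

R = 0.0819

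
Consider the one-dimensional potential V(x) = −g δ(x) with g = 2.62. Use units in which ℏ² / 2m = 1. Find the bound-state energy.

E = -1.72

The bound state is ψ(x) = √κ e^{−κ|x|}. The derivative jump ψ'(0⁺) − ψ'(0⁻) = −(2mg/ℏ²)ψ(0) fixes κ = mg/ℏ² = 1.310.
Then E = −ℏ²κ²/(2m) = −mg²/(2ℏ²) = -1.716.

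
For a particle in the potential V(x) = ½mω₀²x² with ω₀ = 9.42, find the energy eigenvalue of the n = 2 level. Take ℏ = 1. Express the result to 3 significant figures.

E = 23.6

Using E_n = (n + ½)ℏω₀: E_2 = 2.5 × 9.42 = 23.55.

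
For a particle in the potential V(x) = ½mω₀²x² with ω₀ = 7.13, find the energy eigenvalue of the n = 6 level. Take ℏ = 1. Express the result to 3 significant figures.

Using E_n = (n + ½)ℏω₀: E_6 = 6.5 × 7.13 = 46.35.

E = 46.3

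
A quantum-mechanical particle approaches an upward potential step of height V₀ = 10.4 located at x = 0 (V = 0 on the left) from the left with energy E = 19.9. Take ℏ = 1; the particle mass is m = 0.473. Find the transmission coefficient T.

T = 0.967

On each side the TISE gives plane waves with k = √(2m(E − V))/ℏ: k₁ = √(2·0.473·19.9) = 4.339, k₂ = √(2·0.473·9.5) = 2.998.
Matching ψ and ψ′ at x = 0 gives r = (k₁ − k₂)/(k₁ + k₂), so R = r² = 0.03341 and T = 1 − R = 0.9666.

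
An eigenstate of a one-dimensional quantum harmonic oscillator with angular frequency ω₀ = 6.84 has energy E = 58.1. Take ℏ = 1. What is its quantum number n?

n = 8

Invert E_n = (n + ½)ℏω₀: n = E/ℏω₀ − ½ = 7.994, so n = 8.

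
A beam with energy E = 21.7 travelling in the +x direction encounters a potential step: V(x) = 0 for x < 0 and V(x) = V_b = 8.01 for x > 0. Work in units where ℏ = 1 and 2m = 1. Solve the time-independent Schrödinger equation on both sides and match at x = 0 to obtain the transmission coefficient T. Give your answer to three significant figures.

The wavenumbers are k₁ = √(2mE)/ℏ = 4.658 on the left and k₂ = √(2m(E − V_b))/ℏ = 3.700 on the right.
Matching ψ and ψ′ at x = 0 gives r = (k₁ − k₂)/(k₁ + k₂), so R = r² = 0.01315 and T = 1 − R = 0.9869.

T = 0.987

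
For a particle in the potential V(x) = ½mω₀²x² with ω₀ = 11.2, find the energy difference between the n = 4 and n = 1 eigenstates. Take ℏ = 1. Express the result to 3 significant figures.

E_n = ℏω₀(n + ½), so ΔE = (4 − 1) ℏω₀ = 3 × 11.2 = 33.60.

ΔE = 33.6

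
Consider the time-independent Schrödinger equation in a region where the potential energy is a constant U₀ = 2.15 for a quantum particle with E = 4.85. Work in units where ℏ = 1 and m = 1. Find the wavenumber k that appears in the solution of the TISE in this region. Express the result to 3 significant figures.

With E > U₀ the solution is oscillatory, ψ ∝ e^{±ikx} with k = √(2m(E − U₀))/ℏ.
k = √(2 × 1 × 2.7) = 2.324.

k = 2.32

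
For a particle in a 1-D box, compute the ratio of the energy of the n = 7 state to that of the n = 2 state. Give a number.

12.25

Since E_n ∝ n², the ratio is (7/2)² = 12.25.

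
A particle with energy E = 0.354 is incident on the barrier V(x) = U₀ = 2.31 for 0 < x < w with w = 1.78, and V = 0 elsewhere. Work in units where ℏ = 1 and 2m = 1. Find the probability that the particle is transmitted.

Since E < U₀ the interior solution is evanescent with decay constant κ = √(2m(U₀ − E))/ℏ = 1.399.
κw = 2.489, sinh(κw) = 5.986.
Matching ψ, ψ′ at both faces gives T = [1 + U₀² sinh²(κw) / (4E(U₀ − E))]⁻¹ = 1/70.03 = 0.0143.

T = 0.0143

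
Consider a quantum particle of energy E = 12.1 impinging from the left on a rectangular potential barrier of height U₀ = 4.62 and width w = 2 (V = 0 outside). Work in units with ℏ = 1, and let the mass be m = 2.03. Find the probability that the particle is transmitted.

T = 0.944

Above the barrier the interior wavenumber is k₂ = √(2m(E − U₀))/ℏ = 5.511, giving phase k₂w = 11.02.
Matching at both interfaces gives T⁻¹ = 1 + U₀² sin²(k₂w) / [4E(E − U₀)] = 1.059, hence T = 0.944.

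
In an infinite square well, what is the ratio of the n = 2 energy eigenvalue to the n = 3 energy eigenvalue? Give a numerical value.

0.444444

Since E_n ∝ n², the ratio is (2/3)² = 0.444444.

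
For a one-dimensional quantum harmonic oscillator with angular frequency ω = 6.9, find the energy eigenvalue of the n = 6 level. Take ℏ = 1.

The oscillator eigenvalues are E_n = ℏω(n + ½), so E_6 = 6.9 × 6.5 = 44.85.

E = 44.9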